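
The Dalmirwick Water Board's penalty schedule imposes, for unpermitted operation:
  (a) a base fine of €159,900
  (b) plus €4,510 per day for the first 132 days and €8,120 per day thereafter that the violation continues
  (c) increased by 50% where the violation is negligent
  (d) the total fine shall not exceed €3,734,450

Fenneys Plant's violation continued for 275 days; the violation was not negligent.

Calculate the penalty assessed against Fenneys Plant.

€1,916,380

First 132 days: 132 × €4,510 = €595,320
Remaining days: (275 − 132) × €8,120 = €1,161,160
Per-day component: €595,320 + €1,161,160 = €1,756,480
Base plus per-day: €159,900 + €1,756,480 = €1,916,380
The violation was not negligent: no 50% increase.
Cap at €3,734,450: €1,916,380 is within the cap, no reduction.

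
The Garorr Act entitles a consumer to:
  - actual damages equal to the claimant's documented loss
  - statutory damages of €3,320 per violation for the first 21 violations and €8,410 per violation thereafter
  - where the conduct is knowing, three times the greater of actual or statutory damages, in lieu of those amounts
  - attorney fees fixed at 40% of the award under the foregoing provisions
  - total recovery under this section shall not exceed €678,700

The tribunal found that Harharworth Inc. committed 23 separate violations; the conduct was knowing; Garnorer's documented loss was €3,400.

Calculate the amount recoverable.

First 21 violations: 21 × €3,320 = €69,720
Remaining violations: (23 − 21) × €8,410 = €16,820
Statutory damages: €69,720 + €16,820 = €86,540
Greater of actual damages (€3,400) or statutory damages (€86,540): €86,540
Trebled: 3 × €86,540 = €259,620
Attorney fees: 40% of €259,620 = €103,848
Total before cap: €259,620 + €103,848 = €363,468
Cap at €678,700: €363,468 is within the cap, no reduction.

Total recovery: €363,468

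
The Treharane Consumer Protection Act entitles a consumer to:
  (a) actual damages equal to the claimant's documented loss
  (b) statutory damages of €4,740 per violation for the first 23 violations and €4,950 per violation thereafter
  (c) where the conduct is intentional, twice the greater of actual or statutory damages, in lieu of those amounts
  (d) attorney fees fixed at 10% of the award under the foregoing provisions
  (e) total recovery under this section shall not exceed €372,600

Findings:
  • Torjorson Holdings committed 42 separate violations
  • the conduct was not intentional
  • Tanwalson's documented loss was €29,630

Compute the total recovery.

€255,970

First 23 violations: 23 × €4,740 = €109,020
Remaining violations: (42 − 23) × €4,950 = €94,050
Statutory damages: €109,020 + €94,050 = €203,070
Conduct not intentional: the in-lieu enhancement does not apply.
Actual plus statutory damages: €29,630 + €203,070 = €232,700
Attorney fees: 10% of €232,700 = €23,270
Total before cap: €232,700 + €23,270 = €255,970
Cap at €372,600: €255,970 is within the cap, no reduction.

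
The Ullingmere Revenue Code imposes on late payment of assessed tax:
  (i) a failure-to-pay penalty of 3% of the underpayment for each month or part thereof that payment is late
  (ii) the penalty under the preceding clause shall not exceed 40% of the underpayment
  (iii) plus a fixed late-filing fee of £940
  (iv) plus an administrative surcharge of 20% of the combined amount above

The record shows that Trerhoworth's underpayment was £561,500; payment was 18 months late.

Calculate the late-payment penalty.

£270,648

Accrued rate: 3% × 18 = 54%, capped at 40% → 40%
Failure-to-pay penalty: 40% of £561,500 = £224,600
Penalty before surcharge: £224,600 + £940 = £225,540
Administrative surcharge: 20% of £225,540 = £45,108
Total penalty: £225,540 + £45,108 = £270,648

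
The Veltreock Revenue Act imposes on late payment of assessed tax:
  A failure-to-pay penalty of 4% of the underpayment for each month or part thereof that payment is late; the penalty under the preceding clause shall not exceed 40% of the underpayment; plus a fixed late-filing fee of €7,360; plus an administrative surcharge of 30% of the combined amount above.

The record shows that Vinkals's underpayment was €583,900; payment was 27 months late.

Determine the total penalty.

€313,196

Accrued rate: 4% × 27 = 108%, capped at 40% → 40%
Failure-to-pay penalty: 40% of €583,900 = €233,560
Penalty before surcharge: €233,560 + €7,360 = €240,920
Administrative surcharge: 30% of €240,920 = €72,276
Total penalty: €240,920 + €72,276 = €313,196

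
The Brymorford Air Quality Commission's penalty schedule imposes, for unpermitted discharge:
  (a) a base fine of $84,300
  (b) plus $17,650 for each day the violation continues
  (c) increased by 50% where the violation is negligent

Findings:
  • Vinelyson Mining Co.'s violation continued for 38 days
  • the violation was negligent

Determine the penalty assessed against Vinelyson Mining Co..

$1,132,500

Per-day component: 38 × $17,650 = $670,700
Base plus per-day: $84,300 + $670,700 = $755,000
Enhancement: 50% of $755,000 = $377,500
Enhanced fine: $755,000 + $377,500 = $1,132,500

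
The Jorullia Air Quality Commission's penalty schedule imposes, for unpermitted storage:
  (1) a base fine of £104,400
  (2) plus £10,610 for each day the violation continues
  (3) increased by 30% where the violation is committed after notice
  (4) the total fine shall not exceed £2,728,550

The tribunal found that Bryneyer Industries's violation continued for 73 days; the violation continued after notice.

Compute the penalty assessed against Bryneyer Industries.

Per-day component: 73 × £10,610 = £774,530
Base plus per-day: £104,400 + £774,530 = £878,930
Enhancement: 30% of £878,930 = £263,679
Enhanced fine: £878,930 + £263,679 = £1,142,609
Cap at £2,728,550: £1,142,609 is within the cap, no reduction.

£1,142,609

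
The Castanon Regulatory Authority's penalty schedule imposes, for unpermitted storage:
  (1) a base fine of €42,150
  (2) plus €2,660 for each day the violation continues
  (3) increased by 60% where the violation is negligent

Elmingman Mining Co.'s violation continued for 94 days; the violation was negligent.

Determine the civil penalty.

Per-day component: 94 × €2,660 = €250,040
Base plus per-day: €42,150 + €250,040 = €292,190
Enhancement: 60% of €292,190 = €175,314
Enhanced fine: €292,190 + €175,314 = €467,504

€467,504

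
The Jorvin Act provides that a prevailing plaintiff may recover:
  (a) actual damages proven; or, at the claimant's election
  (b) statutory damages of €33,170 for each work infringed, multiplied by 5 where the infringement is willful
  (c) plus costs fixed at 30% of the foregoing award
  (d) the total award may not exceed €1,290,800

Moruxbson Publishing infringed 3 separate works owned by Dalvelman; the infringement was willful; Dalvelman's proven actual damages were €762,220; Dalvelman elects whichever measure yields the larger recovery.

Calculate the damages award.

€990,886

Statutory damages: 3 × €33,170 = €99,510
Multiplied by 5: 5 × €99,510 = €497,550
Greater of actual damages (€762,220) or enhanced statutory damages (€497,550): €762,220
Costs: 30% of €762,220 = €228,666
Award plus costs: €762,220 + €228,666 = €990,886
Cap at €1,290,800: €990,886 is within the cap, no reduction.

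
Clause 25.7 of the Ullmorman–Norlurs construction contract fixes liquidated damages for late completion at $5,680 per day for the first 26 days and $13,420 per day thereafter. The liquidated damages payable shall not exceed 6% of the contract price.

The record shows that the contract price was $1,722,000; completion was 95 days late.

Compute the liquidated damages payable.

First 26 days: 26 × $5,680 = $147,680
Remaining days: (95 − 26) × $13,420 = $925,980
Accrued per-day damages: $147,680 + $925,980 = $1,073,660
Cap: 6% of $1,722,000 = $103,320
Cap at $103,320: $1,073,660 exceeds the cap → $103,320

$103,320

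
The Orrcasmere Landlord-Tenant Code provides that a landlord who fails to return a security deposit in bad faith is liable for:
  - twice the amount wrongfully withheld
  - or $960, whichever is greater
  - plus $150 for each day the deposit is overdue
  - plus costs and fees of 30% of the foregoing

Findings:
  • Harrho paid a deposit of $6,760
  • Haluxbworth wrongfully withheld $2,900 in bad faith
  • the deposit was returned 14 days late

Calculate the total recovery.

Doubled: 2 × $2,900 = $5,800
Minimum $960: $5,800 meets the minimum, no increase.
Late-return penalty: 14 × $150 = $2,100
Damages plus late penalty: $5,800 + $2,100 = $7,900
Costs and fees: 30% of $7,900 = $2,370
Total recovery: $7,900 + $2,370 = $10,270

Recovery: $10,270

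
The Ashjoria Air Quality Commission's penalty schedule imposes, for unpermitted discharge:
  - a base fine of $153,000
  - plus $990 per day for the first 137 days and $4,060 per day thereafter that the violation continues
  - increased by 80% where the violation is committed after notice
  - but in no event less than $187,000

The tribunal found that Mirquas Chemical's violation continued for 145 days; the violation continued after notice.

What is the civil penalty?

Civil penalty: $577,998

First 137 days: 137 × $990 = $135,630
Remaining days: (145 − 137) × $4,060 = $32,480
Per-day component: $135,630 + $32,480 = $168,110
Base plus per-day: $153,000 + $168,110 = $321,110
Enhancement: 80% of $321,110 = $256,888
Enhanced fine: $321,110 + $256,888 = $577,998
Minimum $187,000: $577,998 meets the minimum, no increase.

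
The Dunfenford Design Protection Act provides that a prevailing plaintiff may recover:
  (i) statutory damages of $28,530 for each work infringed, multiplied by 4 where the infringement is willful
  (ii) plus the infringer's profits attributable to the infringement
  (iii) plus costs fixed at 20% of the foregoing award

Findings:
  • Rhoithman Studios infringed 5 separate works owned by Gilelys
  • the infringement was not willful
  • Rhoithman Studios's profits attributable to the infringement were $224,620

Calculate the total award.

Statutory damages: 5 × $28,530 = $142,650
Infringement not willful: no ×4 enhancement.
Combined award: $142,650 + $224,620 = $367,270
Costs: 20% of $367,270 = $73,454
Award plus costs: $367,270 + $73,454 = $440,724

$440,724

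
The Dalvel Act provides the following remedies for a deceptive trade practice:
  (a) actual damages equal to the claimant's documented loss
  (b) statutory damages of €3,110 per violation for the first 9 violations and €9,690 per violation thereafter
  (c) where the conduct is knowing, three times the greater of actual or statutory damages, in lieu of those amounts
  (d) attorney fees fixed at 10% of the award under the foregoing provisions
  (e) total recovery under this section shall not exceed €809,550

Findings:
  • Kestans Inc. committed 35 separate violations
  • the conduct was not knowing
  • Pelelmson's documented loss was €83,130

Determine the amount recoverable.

First 9 violations: 9 × €3,110 = €27,990
Remaining violations: (35 − 9) × €9,690 = €251,940
Statutory damages: €27,990 + €251,940 = €279,930
Conduct not knowing: the in-lieu enhancement does not apply.
Actual plus statutory damages: €83,130 + €279,930 = €363,060
Attorney fees: 10% of €363,060 = €36,306
Total before cap: €363,060 + €36,306 = €399,366
Cap at €809,550: €399,366 is within the cap, no reduction.

€399,366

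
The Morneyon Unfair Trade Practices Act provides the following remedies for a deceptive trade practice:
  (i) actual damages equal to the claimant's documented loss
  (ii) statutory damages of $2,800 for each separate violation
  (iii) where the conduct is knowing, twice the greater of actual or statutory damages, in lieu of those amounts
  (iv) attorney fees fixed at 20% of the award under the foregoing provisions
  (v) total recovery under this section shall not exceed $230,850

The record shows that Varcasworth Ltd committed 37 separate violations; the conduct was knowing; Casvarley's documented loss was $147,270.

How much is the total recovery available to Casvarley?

Statutory damages: 37 × $2,800 = $103,600
Greater of actual damages ($147,270) or statutory damages ($103,600): $147,270
Doubled: 2 × $147,270 = $294,540
Attorney fees: 20% of $294,540 = $58,908
Total before cap: $294,540 + $58,908 = $353,448
Cap at $230,850: $353,448 exceeds the cap → $230,850

$230,850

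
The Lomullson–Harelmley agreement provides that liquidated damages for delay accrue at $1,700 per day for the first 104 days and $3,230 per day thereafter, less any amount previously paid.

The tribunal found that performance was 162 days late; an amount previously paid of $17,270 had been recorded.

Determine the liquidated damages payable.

$346,870

First 104 days: 104 × $1,700 = $176,800
Remaining days: (162 − 104) × $3,230 = $187,340
Accrued per-day damages: $176,800 + $187,340 = $364,140
Less amount previously paid: $364,140 − $17,270 = $346,870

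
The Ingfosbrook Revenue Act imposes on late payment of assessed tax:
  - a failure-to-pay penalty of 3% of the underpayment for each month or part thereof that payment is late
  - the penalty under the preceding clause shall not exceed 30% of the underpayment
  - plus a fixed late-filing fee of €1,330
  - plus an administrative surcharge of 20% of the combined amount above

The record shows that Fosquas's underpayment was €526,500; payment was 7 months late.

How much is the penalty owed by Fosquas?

Penalty: €134,274

Accrued rate: 3% × 7 = 21%, capped at 30% → 21%
Failure-to-pay penalty: 21% of €526,500 = €110,565
Penalty before surcharge: €110,565 + €1,330 = €111,895
Administrative surcharge: 20% of €111,895 = €22,379
Total penalty: €111,895 + €22,379 = €134,274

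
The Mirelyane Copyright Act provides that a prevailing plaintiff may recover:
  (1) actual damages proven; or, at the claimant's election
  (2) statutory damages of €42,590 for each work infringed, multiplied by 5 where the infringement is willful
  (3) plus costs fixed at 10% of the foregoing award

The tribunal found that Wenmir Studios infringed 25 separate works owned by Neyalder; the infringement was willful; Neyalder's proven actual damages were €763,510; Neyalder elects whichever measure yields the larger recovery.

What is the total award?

€5,856,125

Statutory damages: 25 × €42,590 = €1,064,750
Multiplied by 5: 5 × €1,064,750 = €5,323,750
Greater of actual damages (€763,510) or enhanced statutory damages (€5,323,750): €5,323,750
Costs: 10% of €5,323,750 = €532,375
Award plus costs: €5,323,750 + €532,375 = €5,856,125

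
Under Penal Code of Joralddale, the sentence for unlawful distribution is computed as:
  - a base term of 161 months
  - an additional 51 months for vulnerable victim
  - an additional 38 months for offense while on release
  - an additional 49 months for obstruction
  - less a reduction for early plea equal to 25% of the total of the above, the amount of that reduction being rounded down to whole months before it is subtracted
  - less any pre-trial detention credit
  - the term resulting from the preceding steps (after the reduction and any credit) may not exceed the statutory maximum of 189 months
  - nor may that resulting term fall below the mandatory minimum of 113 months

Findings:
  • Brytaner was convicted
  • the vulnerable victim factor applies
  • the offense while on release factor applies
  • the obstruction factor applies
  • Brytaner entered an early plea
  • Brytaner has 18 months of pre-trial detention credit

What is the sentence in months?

189 months

Vulnerable victim enhancement: +51 months
Offense while on release enhancement: +38 months
Obstruction enhancement: +49 months
Adjusted term: 161 months + 51 months + 38 months + 49 months = 299 months
Early plea reduction: 25% of 299 months = 74 months (rounded down)
After reduction: 299 − 74 = 225 months
Less pre-trial detention credit: 225 months − 18 months = 207 months
Cap at 189 months: 207 months exceeds the cap → 189 months
Minimum 113 months: 189 months meets the minimum, no increase.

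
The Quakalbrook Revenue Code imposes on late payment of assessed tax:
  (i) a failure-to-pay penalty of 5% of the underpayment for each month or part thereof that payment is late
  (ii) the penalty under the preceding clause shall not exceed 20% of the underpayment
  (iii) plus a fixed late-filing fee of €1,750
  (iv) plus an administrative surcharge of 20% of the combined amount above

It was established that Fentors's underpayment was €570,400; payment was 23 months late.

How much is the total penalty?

€138,996

Accrued rate: 5% × 23 = 115%, capped at 20% → 20%
Failure-to-pay penalty: 20% of €570,400 = €114,080
Penalty before surcharge: €114,080 + €1,750 = €115,830
Administrative surcharge: 20% of €115,830 = €23,166
Total penalty: €115,830 + €23,166 = €138,996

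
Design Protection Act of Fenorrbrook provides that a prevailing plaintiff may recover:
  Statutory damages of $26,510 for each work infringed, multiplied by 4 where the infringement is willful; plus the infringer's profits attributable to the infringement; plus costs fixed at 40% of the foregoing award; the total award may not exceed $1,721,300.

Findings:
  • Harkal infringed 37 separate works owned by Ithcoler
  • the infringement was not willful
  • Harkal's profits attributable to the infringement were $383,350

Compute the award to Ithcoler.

Statutory damages: 37 × $26,510 = $980,870
Infringement not willful: no ×4 enhancement.
Combined award: $980,870 + $383,350 = $1,364,220
Costs: 40% of $1,364,220 = $545,688
Award plus costs: $1,364,220 + $545,688 = $1,909,908
Cap at $1,721,300: $1,909,908 exceeds the cap → $1,721,300

Award: $1,721,300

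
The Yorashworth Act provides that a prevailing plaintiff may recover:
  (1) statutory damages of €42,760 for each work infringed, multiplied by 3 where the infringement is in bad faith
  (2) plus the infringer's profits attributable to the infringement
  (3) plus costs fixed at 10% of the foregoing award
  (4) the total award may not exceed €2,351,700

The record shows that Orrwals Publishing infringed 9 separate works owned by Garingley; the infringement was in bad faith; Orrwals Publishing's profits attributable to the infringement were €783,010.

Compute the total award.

Statutory damages: 9 × €42,760 = €384,840
Trebled: 3 × €384,840 = €1,154,520
Combined award: €1,154,520 + €783,010 = €1,937,530
Costs: 10% of €1,937,530 = €193,753
Award plus costs: €1,937,530 + €193,753 = €2,131,283
Cap at €2,351,700: €2,131,283 is within the cap, no reduction.

€2,131,283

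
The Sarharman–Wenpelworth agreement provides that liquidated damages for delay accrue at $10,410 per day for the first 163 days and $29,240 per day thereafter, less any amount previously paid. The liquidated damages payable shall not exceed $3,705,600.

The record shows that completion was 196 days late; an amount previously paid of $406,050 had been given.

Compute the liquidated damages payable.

Liquidated damages: $2,255,700

First 163 days: 163 × $10,410 = $1,696,830
Remaining days: (196 − 163) × $29,240 = $964,920
Accrued per-day damages: $1,696,830 + $964,920 = $2,661,750
Less amount previously paid: $2,661,750 − $406,050 = $2,255,700
Cap at $3,705,600: $2,255,700 is within the cap, no reduction.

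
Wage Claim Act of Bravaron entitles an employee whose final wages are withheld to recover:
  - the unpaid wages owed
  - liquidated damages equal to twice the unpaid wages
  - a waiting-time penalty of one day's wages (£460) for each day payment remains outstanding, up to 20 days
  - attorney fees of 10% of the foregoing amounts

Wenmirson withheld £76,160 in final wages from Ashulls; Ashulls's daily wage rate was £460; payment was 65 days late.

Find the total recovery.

£261,448

Doubled: 2 × £76,160 = £152,320
Penalty days: min(65, 20) = 20
Waiting-time penalty: 20 × £460 = £9,200
Subtotal: £76,160 + £152,320 + £9,200 = £237,680
Attorney fees: 10% of £237,680 = £23,768
Total award: £237,680 + £23,768 = £261,448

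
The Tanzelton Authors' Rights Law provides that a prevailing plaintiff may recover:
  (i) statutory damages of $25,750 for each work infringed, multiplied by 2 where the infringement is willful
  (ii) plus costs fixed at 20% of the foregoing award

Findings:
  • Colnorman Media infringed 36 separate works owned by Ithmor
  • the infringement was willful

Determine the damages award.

$2,224,800

Statutory damages: 36 × $25,750 = $927,000
Doubled: 2 × $927,000 = $1,854,000
Costs: 20% of $1,854,000 = $370,800
Award plus costs: $1,854,000 + $370,800 = $2,224,800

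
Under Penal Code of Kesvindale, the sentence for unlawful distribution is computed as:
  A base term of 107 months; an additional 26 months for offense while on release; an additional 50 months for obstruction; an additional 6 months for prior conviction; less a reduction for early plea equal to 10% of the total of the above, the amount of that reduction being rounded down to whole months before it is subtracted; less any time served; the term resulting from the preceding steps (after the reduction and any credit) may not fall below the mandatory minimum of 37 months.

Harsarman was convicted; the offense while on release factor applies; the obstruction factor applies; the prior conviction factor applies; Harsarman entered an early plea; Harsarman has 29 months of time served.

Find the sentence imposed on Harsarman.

Offense while on release enhancement: +26 months
Obstruction enhancement: +50 months
Prior conviction enhancement: +6 months
Adjusted term: 107 months + 26 months + 50 months + 6 months = 189 months
Early plea reduction: 10% of 189 months = 18 months (rounded down)
After reduction: 189 − 18 = 171 months
Less time served: 171 months − 29 months = 142 months
Minimum 37 months: 142 months meets the minimum, no increase.

142 months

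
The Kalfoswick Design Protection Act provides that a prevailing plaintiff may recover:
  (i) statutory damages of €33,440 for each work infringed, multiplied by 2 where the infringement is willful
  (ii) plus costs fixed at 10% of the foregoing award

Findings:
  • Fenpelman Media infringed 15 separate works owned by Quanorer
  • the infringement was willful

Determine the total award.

Statutory damages: 15 × €33,440 = €501,600
Doubled: 2 × €501,600 = €1,003,200
Costs: 10% of €1,003,200 = €100,320
Award plus costs: €1,003,200 + €100,320 = €1,103,520

€1,103,520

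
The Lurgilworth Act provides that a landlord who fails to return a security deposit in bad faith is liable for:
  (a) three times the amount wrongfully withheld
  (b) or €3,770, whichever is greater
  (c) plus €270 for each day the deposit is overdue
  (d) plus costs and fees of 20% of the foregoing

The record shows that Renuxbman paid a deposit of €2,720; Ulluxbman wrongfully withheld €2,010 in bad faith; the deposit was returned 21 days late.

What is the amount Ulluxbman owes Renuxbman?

€14,040

Trebled: 3 × €2,010 = €6,030
Minimum €3,770: €6,030 meets the minimum, no increase.
Late-return penalty: 21 × €270 = €5,670
Damages plus late penalty: €6,030 + €5,670 = €11,700
Costs and fees: 20% of €11,700 = €2,340
Total recovery: €11,700 + €2,340 = €14,040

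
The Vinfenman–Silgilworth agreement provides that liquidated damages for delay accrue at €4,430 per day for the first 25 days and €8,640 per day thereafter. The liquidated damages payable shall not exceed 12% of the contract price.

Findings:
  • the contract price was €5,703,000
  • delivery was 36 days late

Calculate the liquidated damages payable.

€205,790

First 25 days: 25 × €4,430 = €110,750
Remaining days: (36 − 25) × €8,640 = €95,040
Accrued per-day damages: €110,750 + €95,040 = €205,790
Cap: 12% of €5,703,000 = €684,360
Cap at €684,360: €205,790 is within the cap, no reduction.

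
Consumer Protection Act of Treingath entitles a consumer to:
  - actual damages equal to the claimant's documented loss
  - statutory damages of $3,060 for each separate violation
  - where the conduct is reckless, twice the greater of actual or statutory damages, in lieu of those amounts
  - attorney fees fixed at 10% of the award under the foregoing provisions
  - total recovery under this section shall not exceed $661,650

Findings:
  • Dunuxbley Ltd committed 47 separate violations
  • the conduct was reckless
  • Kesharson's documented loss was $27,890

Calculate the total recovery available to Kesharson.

Total recovery: $316,404

Statutory damages: 47 × $3,060 = $143,820
Greater of actual damages ($27,890) or statutory damages ($143,820): $143,820
Doubled: 2 × $143,820 = $287,640
Attorney fees: 10% of $287,640 = $28,764
Total before cap: $287,640 + $28,764 = $316,404
Cap at $661,650: $316,404 is within the cap, no reduction.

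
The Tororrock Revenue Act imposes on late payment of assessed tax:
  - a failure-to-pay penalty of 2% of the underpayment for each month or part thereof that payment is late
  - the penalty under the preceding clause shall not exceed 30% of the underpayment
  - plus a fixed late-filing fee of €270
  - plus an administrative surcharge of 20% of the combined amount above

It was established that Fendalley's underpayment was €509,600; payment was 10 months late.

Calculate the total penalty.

€122,628

Accrued rate: 2% × 10 = 20%, capped at 30% → 20%
Failure-to-pay penalty: 20% of €509,600 = €101,920
Penalty before surcharge: €101,920 + €270 = €102,190
Administrative surcharge: 20% of €102,190 = €20,438
Total penalty: €102,190 + €20,438 = €122,628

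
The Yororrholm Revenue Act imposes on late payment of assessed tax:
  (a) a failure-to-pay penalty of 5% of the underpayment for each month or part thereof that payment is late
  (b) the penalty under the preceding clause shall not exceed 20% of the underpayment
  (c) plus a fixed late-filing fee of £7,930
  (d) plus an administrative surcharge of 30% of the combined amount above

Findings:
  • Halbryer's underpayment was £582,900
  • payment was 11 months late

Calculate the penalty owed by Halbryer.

Accrued rate: 5% × 11 = 55%, capped at 20% → 20%
Failure-to-pay penalty: 20% of £582,900 = £116,580
Penalty before surcharge: £116,580 + £7,930 = £124,510
Administrative surcharge: 30% of £124,510 = £37,353
Total penalty: £124,510 + £37,353 = £161,863

£161,863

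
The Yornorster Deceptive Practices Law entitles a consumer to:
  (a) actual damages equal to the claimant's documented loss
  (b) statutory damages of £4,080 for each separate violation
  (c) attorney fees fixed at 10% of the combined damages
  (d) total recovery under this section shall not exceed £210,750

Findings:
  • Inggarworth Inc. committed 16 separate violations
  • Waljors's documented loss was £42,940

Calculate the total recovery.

Statutory damages: 16 × £4,080 = £65,280
Combined damages: £42,940 + £65,280 = £108,220
Attorney fees: 10% of £108,220 = £10,822
Total before cap: £108,220 + £10,822 = £119,042
Cap at £210,750: £119,042 is within the cap, no reduction.

£119,042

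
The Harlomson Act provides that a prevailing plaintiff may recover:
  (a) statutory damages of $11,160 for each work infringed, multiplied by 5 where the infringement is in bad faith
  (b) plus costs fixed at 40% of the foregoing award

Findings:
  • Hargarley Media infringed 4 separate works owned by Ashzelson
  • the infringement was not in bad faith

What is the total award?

Statutory damages: 4 × $11,160 = $44,640
Infringement not in bad faith: no ×5 enhancement.
Costs: 40% of $44,640 = $17,856
Award plus costs: $44,640 + $17,856 = $62,496

$62,496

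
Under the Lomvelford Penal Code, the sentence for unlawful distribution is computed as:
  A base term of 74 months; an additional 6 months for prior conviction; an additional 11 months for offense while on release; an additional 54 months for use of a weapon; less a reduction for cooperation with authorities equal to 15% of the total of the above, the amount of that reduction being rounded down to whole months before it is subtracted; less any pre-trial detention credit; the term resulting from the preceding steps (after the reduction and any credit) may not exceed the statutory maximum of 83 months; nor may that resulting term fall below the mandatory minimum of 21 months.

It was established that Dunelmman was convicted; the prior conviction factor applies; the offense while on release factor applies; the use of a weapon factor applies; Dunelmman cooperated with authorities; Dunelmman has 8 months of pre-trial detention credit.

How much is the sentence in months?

83 months

Prior conviction enhancement: +6 months
Offense while on release enhancement: +11 months
Use of a weapon enhancement: +54 months
Adjusted term: 74 months + 6 months + 11 months + 54 months = 145 months
Cooperation with authorities reduction: 15% of 145 months = 21 months (rounded down)
After reduction: 145 − 21 = 124 months
Less pre-trial detention credit: 124 months − 8 months = 116 months
Cap at 83 months: 116 months exceeds the cap → 83 months
Minimum 21 months: 83 months meets the minimum, no increase.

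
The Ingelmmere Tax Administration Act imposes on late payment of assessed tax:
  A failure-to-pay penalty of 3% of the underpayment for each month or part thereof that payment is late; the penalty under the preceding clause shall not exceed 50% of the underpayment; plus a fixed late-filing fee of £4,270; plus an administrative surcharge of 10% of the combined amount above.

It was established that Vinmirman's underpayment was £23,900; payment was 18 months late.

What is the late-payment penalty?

£17,842

Accrued rate: 3% × 18 = 54%, capped at 50% → 50%
Failure-to-pay penalty: 50% of £23,900 = £11,950
Penalty before surcharge: £11,950 + £4,270 = £16,220
Administrative surcharge: 10% of £16,220 = £1,622
Total penalty: £16,220 + £1,622 = £17,842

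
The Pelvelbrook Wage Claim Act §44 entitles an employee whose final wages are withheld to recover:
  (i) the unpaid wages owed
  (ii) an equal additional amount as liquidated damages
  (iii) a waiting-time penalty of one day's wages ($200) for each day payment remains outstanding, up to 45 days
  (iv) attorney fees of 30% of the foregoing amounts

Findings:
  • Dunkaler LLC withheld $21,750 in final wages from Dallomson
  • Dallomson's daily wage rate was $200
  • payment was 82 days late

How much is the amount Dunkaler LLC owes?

$68,250

Liquidated damages (equal amount): $21,750
Penalty days: min(82, 45) = 45
Waiting-time penalty: 45 × $200 = $9,000
Subtotal: $21,750 + $21,750 + $9,000 = $52,500
Attorney fees: 30% of $52,500 = $15,750
Total award: $52,500 + $15,750 = $68,250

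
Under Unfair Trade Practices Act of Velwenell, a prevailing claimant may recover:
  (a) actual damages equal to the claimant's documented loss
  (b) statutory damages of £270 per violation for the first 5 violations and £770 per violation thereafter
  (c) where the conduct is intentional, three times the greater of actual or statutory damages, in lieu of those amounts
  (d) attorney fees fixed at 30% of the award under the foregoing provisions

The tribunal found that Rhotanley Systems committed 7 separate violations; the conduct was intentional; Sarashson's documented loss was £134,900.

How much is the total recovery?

First 5 violations: 5 × £270 = £1,350
Remaining violations: (7 − 5) × £770 = £1,540
Statutory damages: £1,350 + £1,540 = £2,890
Greater of actual damages (£134,900) or statutory damages (£2,890): £134,900
Trebled: 3 × £134,900 = £404,700
Attorney fees: 30% of £404,700 = £121,410
Total recovery: £404,700 + £121,410 = £526,110

Total recovery: £526,110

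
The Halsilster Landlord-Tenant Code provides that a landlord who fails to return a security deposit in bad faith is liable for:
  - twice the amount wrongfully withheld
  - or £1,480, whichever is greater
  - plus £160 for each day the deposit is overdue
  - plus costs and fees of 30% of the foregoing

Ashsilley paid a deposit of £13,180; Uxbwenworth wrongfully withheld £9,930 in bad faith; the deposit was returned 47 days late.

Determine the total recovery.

£35,594

Doubled: 2 × £9,930 = £19,860
Minimum £1,480: £19,860 meets the minimum, no increase.
Late-return penalty: 47 × £160 = £7,520
Damages plus late penalty: £19,860 + £7,520 = £27,380
Costs and fees: 30% of £27,380 = £8,214
Total recovery: £27,380 + £8,214 = £35,594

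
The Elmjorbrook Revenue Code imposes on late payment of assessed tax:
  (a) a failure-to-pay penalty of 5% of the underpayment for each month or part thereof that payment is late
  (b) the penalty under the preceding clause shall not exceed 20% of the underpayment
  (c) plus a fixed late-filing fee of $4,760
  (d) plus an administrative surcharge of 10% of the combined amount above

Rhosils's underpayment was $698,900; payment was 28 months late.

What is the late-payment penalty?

$158,994

Accrued rate: 5% × 28 = 140%, capped at 20% → 20%
Failure-to-pay penalty: 20% of $698,900 = $139,780
Penalty before surcharge: $139,780 + $4,760 = $144,540
Administrative surcharge: 10% of $144,540 = $14,454
Total penalty: $144,540 + $14,454 = $158,994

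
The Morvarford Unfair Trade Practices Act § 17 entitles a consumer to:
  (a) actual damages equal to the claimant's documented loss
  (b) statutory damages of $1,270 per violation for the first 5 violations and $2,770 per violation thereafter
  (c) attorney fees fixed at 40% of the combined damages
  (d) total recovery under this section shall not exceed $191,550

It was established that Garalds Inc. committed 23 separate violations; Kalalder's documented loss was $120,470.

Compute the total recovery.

$191,550

First 5 violations: 5 × $1,270 = $6,350
Remaining violations: (23 − 5) × $2,770 = $49,860
Statutory damages: $6,350 + $49,860 = $56,210
Combined damages: $120,470 + $56,210 = $176,680
Attorney fees: 40% of $176,680 = $70,672
Total before cap: $176,680 + $70,672 = $247,352
Cap at $191,550: $247,352 exceeds the cap → $191,550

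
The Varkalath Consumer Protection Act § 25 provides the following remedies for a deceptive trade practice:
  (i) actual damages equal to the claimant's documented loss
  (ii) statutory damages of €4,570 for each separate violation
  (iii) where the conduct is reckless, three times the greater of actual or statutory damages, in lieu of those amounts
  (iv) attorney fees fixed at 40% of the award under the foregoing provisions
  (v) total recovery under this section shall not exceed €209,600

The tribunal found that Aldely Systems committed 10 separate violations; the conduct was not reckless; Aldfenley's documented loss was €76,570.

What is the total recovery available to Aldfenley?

€171,178

Statutory damages: 10 × €4,570 = €45,700
Conduct not reckless: the in-lieu enhancement does not apply.
Actual plus statutory damages: €76,570 + €45,700 = €122,270
Attorney fees: 40% of €122,270 = €48,908
Total before cap: €122,270 + €48,908 = €171,178
Cap at €209,600: €171,178 is within the cap, no reduction.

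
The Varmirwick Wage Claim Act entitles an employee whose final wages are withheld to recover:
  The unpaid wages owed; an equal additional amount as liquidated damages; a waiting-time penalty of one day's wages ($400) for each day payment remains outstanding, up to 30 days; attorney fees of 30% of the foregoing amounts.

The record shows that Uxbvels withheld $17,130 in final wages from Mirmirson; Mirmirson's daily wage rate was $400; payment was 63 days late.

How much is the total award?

Liquidated damages (equal amount): $17,130
Penalty days: min(63, 30) = 30
Waiting-time penalty: 30 × $400 = $12,000
Subtotal: $17,130 + $17,130 + $12,000 = $46,260
Attorney fees: 30% of $46,260 = $13,878
Total award: $46,260 + $13,878 = $60,138

Total award: $60,138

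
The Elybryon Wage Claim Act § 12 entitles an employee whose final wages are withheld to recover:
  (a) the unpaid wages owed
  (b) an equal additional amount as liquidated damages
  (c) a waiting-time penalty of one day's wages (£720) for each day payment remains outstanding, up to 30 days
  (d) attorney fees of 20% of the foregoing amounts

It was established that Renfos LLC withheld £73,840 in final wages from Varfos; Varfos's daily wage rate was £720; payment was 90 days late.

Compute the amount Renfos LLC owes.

Total award: £203,136

Liquidated damages (equal amount): £73,840
Penalty days: min(90, 30) = 30
Waiting-time penalty: 30 × £720 = £21,600
Subtotal: £73,840 + £73,840 + £21,600 = £169,280
Attorney fees: 20% of £169,280 = £33,856
Total award: £169,280 + £33,856 = £203,136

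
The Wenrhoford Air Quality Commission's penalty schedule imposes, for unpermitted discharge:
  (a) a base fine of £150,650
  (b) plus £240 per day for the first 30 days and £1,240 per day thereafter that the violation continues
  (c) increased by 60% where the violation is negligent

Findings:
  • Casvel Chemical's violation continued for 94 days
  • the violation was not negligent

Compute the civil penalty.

First 30 days: 30 × £240 = £7,200
Remaining days: (94 − 30) × £1,240 = £79,360
Per-day component: £7,200 + £79,360 = £86,560
Base plus per-day: £150,650 + £86,560 = £237,210
The violation was not negligent: no 60% increase.

£237,210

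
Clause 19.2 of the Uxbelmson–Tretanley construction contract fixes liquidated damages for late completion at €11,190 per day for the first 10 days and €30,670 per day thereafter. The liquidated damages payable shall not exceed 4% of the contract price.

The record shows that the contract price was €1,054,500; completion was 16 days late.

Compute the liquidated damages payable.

€42,180

First 10 days: 10 × €11,190 = €111,900
Remaining days: (16 − 10) × €30,670 = €184,020
Accrued per-day damages: €111,900 + €184,020 = €295,920
Cap: 4% of €1,054,500 = €42,180
Cap at €42,180: €295,920 exceeds the cap → €42,180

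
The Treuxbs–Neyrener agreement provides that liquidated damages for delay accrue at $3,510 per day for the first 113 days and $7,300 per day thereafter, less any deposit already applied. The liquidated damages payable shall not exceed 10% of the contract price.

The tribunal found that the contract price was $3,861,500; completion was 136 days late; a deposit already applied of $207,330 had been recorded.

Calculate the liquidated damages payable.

First 113 days: 113 × $3,510 = $396,630
Remaining days: (136 − 113) × $7,300 = $167,900
Accrued per-day damages: $396,630 + $167,900 = $564,530
Less deposit already applied: $564,530 − $207,330 = $357,200
Cap: 10% of $3,861,500 = $386,150
Cap at $386,150: $357,200 is within the cap, no reduction.

$357,200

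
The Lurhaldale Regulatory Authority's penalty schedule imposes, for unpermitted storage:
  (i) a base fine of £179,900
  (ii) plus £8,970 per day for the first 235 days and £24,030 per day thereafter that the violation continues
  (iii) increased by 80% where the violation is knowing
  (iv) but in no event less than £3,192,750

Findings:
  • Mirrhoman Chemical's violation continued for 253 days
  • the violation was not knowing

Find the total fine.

First 235 days: 235 × £8,970 = £2,107,950
Remaining days: (253 − 235) × £24,030 = £432,540
Per-day component: £2,107,950 + £432,540 = £2,540,490
Base plus per-day: £179,900 + £2,540,490 = £2,720,390
The violation was not knowing: no 80% increase.
Minimum £3,192,750: £2,720,390 is below the minimum → £3,192,750

Civil penalty: £3,192,750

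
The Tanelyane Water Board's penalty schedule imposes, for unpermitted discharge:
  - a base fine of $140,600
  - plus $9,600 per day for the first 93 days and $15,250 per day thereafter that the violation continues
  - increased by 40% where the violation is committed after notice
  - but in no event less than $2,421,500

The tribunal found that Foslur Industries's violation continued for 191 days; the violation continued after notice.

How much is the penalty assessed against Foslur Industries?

First 93 days: 93 × $9,600 = $892,800
Remaining days: (191 − 93) × $15,250 = $1,494,500
Per-day component: $892,800 + $1,494,500 = $2,387,300
Base plus per-day: $140,600 + $2,387,300 = $2,527,900
Enhancement: 40% of $2,527,900 = $1,011,160
Enhanced fine: $2,527,900 + $1,011,160 = $3,539,060
Minimum $2,421,500: $3,539,060 meets the minimum, no increase.

$3,539,060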